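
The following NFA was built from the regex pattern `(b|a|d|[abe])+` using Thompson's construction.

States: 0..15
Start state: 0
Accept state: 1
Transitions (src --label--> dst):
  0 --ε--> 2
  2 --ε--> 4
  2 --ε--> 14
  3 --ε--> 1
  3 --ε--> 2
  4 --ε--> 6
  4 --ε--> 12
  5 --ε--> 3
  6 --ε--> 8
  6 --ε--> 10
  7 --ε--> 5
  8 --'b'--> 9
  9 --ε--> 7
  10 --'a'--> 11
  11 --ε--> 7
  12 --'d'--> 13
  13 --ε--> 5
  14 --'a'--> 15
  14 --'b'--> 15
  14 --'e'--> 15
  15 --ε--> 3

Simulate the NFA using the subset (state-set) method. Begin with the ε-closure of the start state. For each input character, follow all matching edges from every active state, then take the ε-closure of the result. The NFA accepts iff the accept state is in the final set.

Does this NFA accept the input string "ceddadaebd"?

S₀ = ε-closure({0}) = {0,2,4,6,8,10,12,14}
'c' @ 1: {}  — state set empty
rest 'eddadaebd' ignored (set empty)
end set {} — state 1 not in

Answer: REJECT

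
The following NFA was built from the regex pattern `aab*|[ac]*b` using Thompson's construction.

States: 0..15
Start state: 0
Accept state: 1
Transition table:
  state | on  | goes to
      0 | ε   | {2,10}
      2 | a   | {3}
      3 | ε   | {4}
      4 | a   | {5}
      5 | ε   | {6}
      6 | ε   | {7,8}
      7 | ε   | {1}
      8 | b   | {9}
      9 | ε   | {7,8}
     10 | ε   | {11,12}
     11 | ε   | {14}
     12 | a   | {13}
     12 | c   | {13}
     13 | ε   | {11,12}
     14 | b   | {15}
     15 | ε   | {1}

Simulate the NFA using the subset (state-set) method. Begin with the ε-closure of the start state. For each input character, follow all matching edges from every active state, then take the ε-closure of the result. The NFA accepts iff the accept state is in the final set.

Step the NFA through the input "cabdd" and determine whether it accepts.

start: ε-closure({0}) = {0,2,10,11,12,14}
'c' @ 1: {11,12,13,14}
'a' @ 2: {11,12,13,14}
'b' @ 3: {1,15}  (accept∈set)
'd' @ 4: {}  — state set empty
rest 'd' ignored (set empty)
end set {} — state 1 not in

Answer: REJECT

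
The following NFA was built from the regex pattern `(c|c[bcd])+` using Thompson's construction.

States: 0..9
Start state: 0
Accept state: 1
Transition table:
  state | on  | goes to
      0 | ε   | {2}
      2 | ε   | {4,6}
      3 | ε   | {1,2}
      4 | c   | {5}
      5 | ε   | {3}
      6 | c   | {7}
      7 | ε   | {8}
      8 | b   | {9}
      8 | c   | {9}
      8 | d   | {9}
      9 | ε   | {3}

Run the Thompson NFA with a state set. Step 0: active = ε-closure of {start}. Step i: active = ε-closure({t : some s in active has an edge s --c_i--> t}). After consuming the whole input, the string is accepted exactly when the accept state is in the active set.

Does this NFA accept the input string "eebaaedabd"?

Answer: REJECT

Derivation:
start: ε-closure({0}) = {0,2,4,6}
'e' @ 1: {}  — no active states
rest 'ebaaedabd' ignored (set empty)
after full input: {}  (accept=1 not in)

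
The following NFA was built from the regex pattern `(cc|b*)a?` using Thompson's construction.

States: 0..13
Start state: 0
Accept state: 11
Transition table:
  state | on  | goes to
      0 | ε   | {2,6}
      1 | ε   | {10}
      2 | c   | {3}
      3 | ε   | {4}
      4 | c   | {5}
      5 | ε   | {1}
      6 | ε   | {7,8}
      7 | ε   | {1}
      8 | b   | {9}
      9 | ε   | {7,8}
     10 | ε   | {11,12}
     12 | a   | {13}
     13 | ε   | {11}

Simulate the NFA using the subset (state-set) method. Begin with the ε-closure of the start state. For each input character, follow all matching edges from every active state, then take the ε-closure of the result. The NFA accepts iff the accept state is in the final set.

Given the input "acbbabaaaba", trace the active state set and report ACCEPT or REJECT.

initial (ε-close {0}): {0,1,2,6,7,8,10,11,12}
'a' @ 1: {11,13}  ✓accept
'c' @ 2: {}  — dead — no transitions
rest 'bbabaaaba' ignored (set empty)
after full input: {}  (accept=11 not in)

Answer: REJECT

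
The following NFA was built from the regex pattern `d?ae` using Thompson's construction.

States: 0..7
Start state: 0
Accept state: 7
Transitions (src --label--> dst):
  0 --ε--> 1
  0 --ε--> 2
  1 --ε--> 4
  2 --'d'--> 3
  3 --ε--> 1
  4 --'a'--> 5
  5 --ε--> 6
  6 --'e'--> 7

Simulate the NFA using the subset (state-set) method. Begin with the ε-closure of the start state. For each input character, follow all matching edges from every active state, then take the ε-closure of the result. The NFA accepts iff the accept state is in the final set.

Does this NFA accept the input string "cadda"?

Answer: REJECT

Steps:
start: ε-closure({0}) = {0,1,2,4}
'c' @ 1: {}  — dead — no transitions
rest 'adda' ignored (set empty)
final: {}; accept 7 not in set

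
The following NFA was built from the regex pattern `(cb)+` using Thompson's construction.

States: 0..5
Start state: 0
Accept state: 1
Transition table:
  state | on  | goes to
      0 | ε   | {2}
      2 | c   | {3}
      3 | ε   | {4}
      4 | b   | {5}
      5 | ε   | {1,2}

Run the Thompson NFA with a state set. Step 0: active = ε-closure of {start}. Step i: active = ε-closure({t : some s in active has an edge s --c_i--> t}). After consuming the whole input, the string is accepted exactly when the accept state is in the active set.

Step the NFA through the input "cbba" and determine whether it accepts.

S₀ = ε-closure({0}) = {0,2}
'c' @ 1: {3,4}
'b' @ 2: {1,2,5}  ✓accept
'b' @ 3: {}  — dead — no transitions
rest 'a' ignored (set empty)
final: {}; accept 1 not in set

Answer: REJECT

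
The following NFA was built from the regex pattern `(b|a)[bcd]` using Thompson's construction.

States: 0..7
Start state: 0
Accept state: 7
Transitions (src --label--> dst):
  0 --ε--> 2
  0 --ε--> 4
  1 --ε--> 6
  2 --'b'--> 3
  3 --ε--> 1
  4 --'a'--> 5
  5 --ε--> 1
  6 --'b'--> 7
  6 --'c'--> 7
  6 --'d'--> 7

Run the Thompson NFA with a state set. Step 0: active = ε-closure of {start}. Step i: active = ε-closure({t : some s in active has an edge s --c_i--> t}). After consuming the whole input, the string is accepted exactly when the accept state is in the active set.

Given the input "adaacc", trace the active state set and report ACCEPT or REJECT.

Answer: REJECT

Derivation:
S₀ = ε-closure({0}) = {0,2,4}
'a' @ 1: {1,5,6}
'd' @ 2: {7}  ✓accept
'a' @ 3: {}  — no active states
rest 'acc' ignored (set empty)
end set {} — state 7 not in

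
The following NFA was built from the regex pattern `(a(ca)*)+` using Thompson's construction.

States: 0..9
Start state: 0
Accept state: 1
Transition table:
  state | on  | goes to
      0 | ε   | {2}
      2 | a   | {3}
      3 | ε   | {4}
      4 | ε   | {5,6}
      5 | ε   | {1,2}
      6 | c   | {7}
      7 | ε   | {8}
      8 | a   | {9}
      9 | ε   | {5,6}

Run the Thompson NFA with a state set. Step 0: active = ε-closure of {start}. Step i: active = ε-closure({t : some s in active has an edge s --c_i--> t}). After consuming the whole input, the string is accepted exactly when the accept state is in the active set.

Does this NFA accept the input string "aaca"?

Answer: ACCEPT

Trace:
start: ε-closure({0}) = {0,2}
'a' @ 1: {1,2,3,4,5,6}  ✓accept
'a' @ 2: {1,2,3,4,5,6}  ✓accept
'c' @ 3: {7,8}
'a' @ 4: {1,2,5,6,9}  ✓accept
final: {1,2,5,6,9}; accept 1 in set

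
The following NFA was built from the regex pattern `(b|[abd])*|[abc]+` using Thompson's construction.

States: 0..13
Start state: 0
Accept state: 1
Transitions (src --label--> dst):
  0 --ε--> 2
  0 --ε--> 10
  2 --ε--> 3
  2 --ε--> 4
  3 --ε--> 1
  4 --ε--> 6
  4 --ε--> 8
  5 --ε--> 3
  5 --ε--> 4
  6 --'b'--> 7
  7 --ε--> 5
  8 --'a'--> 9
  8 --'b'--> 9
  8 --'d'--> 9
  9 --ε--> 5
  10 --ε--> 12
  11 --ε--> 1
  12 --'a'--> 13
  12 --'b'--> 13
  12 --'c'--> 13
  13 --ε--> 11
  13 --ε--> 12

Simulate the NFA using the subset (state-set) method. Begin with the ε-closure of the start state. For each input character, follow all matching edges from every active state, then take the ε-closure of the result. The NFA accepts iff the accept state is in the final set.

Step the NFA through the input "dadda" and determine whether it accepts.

S₀ = ε-closure({0}) = {0,1,2,3,4,6,8,10,12}
'd' @ 1: {1,3,4,5,6,8,9}  (accept∈set)
'a' @ 2: {1,3,4,5,6,8,9}  (accept∈set)
'd' @ 3: {1,3,4,5,6,8,9}  (accept∈set)
'd' @ 4: {1,3,4,5,6,8,9}  (accept∈set)
'a' @ 5: {1,3,4,5,6,8,9}  (accept∈set)
final: {1,3,4,5,6,8,9}; accept 1 in set

Answer: ACCEPT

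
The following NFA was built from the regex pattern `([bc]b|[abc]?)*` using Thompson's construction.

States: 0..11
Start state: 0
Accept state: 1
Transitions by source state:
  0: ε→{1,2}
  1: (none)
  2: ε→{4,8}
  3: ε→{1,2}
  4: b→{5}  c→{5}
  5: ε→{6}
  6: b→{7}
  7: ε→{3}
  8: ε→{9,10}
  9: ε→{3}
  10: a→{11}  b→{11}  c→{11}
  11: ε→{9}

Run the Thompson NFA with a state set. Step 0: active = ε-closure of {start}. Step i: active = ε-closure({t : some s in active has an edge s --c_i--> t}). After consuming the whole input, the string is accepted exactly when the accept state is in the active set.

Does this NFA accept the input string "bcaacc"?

Answer: ACCEPT

Steps:
initial (ε-close {0}): {0,1,2,3,4,8,9,10}
'b' @ 1: {1,2,3,4,5,6,8,9,10,11}  [accepting]
'c' @ 2: {1,2,3,4,5,6,8,9,10,11}  [accepting]
'a' @ 3: {1,2,3,4,8,9,10,11}  [accepting]
'a' @ 4: {1,2,3,4,8,9,10,11}  [accepting]
'c' @ 5: {1,2,3,4,5,6,8,9,10,11}  [accepting]
'c' @ 6: {1,2,3,4,5,6,8,9,10,11}  [accepting]
end set {1,2,3,4,5,6,8,9,10,11} — state 1 in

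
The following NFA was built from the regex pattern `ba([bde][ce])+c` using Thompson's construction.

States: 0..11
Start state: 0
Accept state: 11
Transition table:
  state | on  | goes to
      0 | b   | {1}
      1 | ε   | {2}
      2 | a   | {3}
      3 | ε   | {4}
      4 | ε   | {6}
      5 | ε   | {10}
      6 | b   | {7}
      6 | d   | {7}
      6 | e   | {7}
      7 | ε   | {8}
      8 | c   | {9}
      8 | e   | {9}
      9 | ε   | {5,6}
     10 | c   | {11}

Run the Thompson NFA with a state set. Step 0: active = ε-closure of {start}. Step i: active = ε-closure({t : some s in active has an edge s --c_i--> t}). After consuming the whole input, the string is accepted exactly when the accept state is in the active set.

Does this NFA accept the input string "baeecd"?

Answer: REJECT

Derivation:
start: ε-closure({0}) = {0}
'b' @ 1: {1,2}
'a' @ 2: {3,4,6}
'e' @ 3: {7,8}
'e' @ 4: {5,6,9,10}
'c' @ 5: {11}  ✓accept
'd' @ 6: {}  — dead — no transitions
after full input: {}  (accept=11 not in)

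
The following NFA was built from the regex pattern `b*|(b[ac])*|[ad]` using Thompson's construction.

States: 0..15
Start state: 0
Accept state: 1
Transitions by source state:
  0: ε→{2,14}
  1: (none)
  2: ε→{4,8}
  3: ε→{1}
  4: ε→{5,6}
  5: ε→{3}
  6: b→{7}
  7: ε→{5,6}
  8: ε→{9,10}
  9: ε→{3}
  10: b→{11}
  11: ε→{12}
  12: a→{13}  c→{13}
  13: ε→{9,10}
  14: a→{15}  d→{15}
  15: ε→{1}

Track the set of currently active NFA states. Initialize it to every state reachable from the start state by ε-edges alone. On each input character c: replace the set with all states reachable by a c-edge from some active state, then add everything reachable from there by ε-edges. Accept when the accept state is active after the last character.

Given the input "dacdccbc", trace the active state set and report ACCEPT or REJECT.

Answer: REJECT

Steps:
S₀ = ε-closure({0}) = {0,1,2,3,4,5,6,8,9,10,14}
'd' @ 1: {1,15}  (accept∈set)
'a' @ 2: {}  — no active states
rest 'cdccbc' ignored (set empty)
final: {}; accept 1 not in set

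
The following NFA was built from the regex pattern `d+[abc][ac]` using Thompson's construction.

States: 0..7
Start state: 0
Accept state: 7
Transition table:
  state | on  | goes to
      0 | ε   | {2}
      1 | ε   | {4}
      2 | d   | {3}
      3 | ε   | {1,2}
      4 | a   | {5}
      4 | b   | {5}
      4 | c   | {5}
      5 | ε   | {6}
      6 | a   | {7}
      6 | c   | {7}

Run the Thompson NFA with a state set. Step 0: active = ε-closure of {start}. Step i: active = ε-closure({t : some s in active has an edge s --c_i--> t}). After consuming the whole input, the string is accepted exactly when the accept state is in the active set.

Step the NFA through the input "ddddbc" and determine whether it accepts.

start: ε-closure({0}) = {0,2}
'd' @ 1: {1,2,3,4}
'd' @ 2: {1,2,3,4}
'd' @ 3: {1,2,3,4}
'd' @ 4: {1,2,3,4}
'b' @ 5: {5,6}
'c' @ 6: {7}  [accepting]
end set {7} — state 7 in

Answer: ACCEPT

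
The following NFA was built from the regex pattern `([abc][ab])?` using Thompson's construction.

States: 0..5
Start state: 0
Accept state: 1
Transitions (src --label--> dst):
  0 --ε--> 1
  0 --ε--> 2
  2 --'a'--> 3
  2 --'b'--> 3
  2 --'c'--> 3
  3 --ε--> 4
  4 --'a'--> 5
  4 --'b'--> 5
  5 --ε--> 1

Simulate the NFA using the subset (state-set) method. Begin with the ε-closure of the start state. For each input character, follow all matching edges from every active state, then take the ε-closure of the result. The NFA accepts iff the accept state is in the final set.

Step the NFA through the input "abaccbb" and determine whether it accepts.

S₀ = ε-closure({0}) = {0,1,2}
'a' @ 1: {3,4}
'b' @ 2: {1,5}  ✓accept
'a' @ 3: {}  — dead — no transitions
rest 'ccbb' ignored (set empty)
final: {}; accept 1 not in set

Answer: REJECT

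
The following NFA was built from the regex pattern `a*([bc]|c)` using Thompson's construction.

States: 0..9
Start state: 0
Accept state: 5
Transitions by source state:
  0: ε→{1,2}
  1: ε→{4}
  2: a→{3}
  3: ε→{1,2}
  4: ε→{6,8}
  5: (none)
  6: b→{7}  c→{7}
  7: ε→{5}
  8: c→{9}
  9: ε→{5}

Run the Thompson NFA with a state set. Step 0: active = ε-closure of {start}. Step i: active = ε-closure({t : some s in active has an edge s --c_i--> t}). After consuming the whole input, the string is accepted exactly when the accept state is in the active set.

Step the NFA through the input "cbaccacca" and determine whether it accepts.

initial (ε-close {0}): {0,1,2,4,6,8}
'c' @ 1: {5,7,9}  [accepting]
'b' @ 2: {}  — dead — no transitions
rest 'accacca' ignored (set empty)
after full input: {}  (accept=5 not in)

Answer: REJECT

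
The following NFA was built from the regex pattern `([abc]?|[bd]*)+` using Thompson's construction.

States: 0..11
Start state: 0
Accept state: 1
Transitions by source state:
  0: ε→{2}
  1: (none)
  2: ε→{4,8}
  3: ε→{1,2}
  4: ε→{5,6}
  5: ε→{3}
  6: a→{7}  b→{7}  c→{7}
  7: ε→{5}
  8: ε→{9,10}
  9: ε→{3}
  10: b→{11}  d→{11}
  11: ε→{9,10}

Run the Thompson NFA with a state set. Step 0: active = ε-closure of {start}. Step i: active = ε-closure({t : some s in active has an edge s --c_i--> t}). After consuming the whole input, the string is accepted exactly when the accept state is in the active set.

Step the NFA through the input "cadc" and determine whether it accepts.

Answer: ACCEPT

Steps:
initial (ε-close {0}): {0,1,2,3,4,5,6,8,9,10}
'c' @ 1: {1,2,3,4,5,6,7,8,9,10}  ✓accept
'a' @ 2: {1,2,3,4,5,6,7,8,9,10}  ✓accept
'd' @ 3: {1,2,3,4,5,6,8,9,10,11}  ✓accept
'c' @ 4: {1,2,3,4,5,6,7,8,9,10}  ✓accept
after full input: {1,2,3,4,5,6,7,8,9,10}  (accept=1 in)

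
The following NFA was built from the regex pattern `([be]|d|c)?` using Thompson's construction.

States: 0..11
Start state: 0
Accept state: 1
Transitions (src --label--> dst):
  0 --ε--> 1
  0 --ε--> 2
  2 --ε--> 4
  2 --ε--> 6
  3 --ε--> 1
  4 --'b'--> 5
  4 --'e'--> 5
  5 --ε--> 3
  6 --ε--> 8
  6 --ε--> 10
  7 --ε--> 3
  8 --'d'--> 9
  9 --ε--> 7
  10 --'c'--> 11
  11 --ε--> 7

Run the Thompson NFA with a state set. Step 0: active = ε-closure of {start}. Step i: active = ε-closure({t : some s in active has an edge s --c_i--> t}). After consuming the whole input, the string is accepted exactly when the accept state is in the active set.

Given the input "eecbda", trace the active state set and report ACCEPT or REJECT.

Answer: REJECT

Derivation:
initial (ε-close {0}): {0,1,2,4,6,8,10}
'e' @ 1: {1,3,5}  ✓accept
'e' @ 2: {}  — no active states
rest 'cbda' ignored (set empty)
after full input: {}  (accept=1 not in)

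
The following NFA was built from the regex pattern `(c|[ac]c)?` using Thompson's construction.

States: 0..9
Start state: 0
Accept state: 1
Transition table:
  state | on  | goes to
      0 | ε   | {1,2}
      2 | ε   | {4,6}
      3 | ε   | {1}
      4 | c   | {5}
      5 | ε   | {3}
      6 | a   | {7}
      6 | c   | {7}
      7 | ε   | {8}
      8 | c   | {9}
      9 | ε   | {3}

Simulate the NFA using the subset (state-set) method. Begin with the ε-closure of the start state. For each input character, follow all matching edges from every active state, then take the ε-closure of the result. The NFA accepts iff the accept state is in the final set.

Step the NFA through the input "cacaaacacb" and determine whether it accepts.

initial (ε-close {0}): {0,1,2,4,6}
'c' @ 1: {1,3,5,7,8}  (accept∈set)
'a' @ 2: {}  — no active states
rest 'caaacacb' ignored (set empty)
end set {} — state 1 not in

Answer: REJECT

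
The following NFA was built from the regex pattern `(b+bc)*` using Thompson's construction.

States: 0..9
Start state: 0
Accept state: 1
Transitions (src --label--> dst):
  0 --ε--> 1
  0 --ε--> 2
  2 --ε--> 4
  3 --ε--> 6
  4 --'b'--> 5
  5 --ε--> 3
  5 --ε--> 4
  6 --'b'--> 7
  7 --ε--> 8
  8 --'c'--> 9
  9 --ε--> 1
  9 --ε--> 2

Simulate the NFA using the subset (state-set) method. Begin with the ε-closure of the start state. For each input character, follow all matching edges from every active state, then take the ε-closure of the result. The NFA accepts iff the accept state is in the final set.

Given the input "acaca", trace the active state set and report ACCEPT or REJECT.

Answer: REJECT

Derivation:
S₀ = ε-closure({0}) = {0,1,2,4}
'a' @ 1: {}  — no active states
rest 'caca' ignored (set empty)
final: {}; accept 1 not in set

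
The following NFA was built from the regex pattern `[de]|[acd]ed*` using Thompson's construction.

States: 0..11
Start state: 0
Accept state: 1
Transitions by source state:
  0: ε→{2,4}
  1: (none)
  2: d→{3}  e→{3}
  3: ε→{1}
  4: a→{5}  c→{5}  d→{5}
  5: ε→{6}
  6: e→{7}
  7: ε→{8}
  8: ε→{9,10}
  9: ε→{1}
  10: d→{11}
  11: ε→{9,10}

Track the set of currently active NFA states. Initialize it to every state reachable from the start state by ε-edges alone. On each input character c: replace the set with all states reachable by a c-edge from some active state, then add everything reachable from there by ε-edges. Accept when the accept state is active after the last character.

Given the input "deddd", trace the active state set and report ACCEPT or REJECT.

initial (ε-close {0}): {0,2,4}
'd' @ 1: {1,3,5,6}  ✓accept
'e' @ 2: {1,7,8,9,10}  ✓accept
'd' @ 3: {1,9,10,11}  ✓accept
'd' @ 4: {1,9,10,11}  ✓accept
'd' @ 5: {1,9,10,11}  ✓accept
end set {1,9,10,11} — state 1 in

Answer: ACCEPT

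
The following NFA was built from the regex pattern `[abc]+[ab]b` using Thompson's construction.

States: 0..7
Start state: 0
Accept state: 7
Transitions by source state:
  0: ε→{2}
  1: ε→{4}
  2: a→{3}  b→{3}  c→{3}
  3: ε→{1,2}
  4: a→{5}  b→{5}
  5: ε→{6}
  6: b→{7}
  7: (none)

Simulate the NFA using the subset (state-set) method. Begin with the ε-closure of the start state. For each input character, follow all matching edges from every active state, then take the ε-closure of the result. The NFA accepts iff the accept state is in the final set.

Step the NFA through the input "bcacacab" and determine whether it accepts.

Answer: ACCEPT

Trace:
initial (ε-close {0}): {0,2}
'b' @ 1: {1,2,3,4}
'c' @ 2: {1,2,3,4}
'a' @ 3: {1,2,3,4,5,6}
'c' @ 4: {1,2,3,4}
'a' @ 5: {1,2,3,4,5,6}
'c' @ 6: {1,2,3,4}
'a' @ 7: {1,2,3,4,5,6}
'b' @ 8: {1,2,3,4,5,6,7}  (accept∈set)
final: {1,2,3,4,5,6,7}; accept 7 in set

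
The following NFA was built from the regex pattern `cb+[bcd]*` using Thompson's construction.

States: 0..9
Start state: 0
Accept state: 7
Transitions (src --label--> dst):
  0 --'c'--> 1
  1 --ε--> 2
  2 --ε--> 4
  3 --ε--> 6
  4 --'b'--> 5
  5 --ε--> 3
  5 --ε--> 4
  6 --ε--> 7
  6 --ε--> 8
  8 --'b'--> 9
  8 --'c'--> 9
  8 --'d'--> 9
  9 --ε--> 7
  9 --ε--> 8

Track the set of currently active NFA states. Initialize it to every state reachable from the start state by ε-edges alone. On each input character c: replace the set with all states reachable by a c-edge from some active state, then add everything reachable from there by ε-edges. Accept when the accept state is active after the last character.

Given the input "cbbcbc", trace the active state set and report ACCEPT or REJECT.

S₀ = ε-closure({0}) = {0}
'c' @ 1: {1,2,4}
'b' @ 2: {3,4,5,6,7,8}  ✓accept
'b' @ 3: {3,4,5,6,7,8,9}  ✓accept
'c' @ 4: {7,8,9}  ✓accept
'b' @ 5: {7,8,9}  ✓accept
'c' @ 6: {7,8,9}  ✓accept
after full input: {7,8,9}  (accept=7 in)

Answer: ACCEPT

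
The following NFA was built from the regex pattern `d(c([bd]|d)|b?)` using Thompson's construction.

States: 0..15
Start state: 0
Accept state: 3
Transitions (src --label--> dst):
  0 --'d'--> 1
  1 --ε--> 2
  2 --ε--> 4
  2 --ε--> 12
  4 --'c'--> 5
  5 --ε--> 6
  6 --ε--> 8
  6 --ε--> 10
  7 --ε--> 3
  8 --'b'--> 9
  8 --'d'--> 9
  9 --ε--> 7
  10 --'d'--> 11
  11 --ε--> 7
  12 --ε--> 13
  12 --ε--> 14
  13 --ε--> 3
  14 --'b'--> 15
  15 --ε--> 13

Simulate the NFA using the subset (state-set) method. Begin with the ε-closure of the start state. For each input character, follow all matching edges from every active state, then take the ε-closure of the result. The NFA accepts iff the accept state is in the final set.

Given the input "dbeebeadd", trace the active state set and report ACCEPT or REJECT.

initial (ε-close {0}): {0}
'd' @ 1: {1,2,3,4,12,13,14}  (accept∈set)
'b' @ 2: {3,13,15}  (accept∈set)
'e' @ 3: {}  — no active states
rest 'ebeadd' ignored (set empty)
end set {} — state 3 not in

Answer: REJECT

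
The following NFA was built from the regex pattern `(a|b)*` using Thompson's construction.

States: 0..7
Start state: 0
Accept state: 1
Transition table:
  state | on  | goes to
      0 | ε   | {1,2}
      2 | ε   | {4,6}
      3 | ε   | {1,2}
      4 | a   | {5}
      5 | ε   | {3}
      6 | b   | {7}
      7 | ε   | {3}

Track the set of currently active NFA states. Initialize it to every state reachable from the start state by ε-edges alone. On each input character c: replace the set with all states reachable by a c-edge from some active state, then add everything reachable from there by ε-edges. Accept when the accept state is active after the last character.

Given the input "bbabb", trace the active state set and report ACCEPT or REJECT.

S₀ = ε-closure({0}) = {0,1,2,4,6}
'b' @ 1: {1,2,3,4,6,7}  ✓accept
'b' @ 2: {1,2,3,4,6,7}  ✓accept
'a' @ 3: {1,2,3,4,5,6}  ✓accept
'b' @ 4: {1,2,3,4,6,7}  ✓accept
'b' @ 5: {1,2,3,4,6,7}  ✓accept
end set {1,2,3,4,6,7} — state 1 in

Answer: ACCEPT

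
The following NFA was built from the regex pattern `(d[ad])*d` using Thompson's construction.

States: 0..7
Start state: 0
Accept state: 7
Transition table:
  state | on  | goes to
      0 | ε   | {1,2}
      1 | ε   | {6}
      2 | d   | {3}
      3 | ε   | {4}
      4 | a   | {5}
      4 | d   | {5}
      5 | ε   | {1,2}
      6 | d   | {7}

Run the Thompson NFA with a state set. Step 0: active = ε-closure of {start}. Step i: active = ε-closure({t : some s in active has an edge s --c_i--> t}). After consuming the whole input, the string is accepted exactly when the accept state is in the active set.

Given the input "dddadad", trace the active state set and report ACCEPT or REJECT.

S₀ = ε-closure({0}) = {0,1,2,6}
'd' @ 1: {3,4,7}  ✓accept
'd' @ 2: {1,2,5,6}
'd' @ 3: {3,4,7}  ✓accept
'a' @ 4: {1,2,5,6}
'd' @ 5: {3,4,7}  ✓accept
'a' @ 6: {1,2,5,6}
'd' @ 7: {3,4,7}  ✓accept
end set {3,4,7} — state 7 in

Answer: ACCEPT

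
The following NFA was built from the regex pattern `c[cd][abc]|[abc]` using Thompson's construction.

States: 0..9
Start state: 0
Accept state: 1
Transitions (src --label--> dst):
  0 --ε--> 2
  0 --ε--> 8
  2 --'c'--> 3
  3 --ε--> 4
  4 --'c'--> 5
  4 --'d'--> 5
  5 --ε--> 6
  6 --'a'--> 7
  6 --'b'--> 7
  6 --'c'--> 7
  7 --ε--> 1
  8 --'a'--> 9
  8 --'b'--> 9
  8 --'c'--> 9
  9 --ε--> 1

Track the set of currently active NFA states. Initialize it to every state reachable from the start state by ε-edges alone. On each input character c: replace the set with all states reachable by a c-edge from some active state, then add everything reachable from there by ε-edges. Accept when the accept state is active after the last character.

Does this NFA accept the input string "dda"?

initial (ε-close {0}): {0,2,8}
'd' @ 1: {}  — dead — no transitions
rest 'da' ignored (set empty)
end set {} — state 1 not in

Answer: REJECT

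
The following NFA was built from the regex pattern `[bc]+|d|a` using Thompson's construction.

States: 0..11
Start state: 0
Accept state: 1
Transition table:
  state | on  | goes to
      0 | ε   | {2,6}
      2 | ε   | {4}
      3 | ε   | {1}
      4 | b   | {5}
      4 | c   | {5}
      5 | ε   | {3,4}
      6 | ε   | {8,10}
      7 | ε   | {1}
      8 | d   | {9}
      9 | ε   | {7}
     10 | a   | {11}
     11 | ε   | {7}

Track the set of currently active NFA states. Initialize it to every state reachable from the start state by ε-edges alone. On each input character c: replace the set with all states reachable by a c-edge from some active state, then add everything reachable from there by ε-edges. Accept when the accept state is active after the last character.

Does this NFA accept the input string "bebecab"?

S₀ = ε-closure({0}) = {0,2,4,6,8,10}
'b' @ 1: {1,3,4,5}  [accepting]
'e' @ 2: {}  — no active states
rest 'becab' ignored (set empty)
end set {} — state 1 not in

Answer: REJECT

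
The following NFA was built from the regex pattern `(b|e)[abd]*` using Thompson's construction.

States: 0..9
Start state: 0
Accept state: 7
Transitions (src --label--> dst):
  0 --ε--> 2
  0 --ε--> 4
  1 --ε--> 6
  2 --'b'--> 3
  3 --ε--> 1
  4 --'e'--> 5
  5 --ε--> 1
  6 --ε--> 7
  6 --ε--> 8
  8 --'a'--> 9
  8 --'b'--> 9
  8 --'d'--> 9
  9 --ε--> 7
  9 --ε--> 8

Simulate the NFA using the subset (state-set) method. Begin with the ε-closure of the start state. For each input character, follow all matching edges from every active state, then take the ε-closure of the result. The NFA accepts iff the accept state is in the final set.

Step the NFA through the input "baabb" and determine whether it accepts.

Answer: ACCEPT

Steps:
S₀ = ε-closure({0}) = {0,2,4}
'b' @ 1: {1,3,6,7,8}  (accept∈set)
'a' @ 2: {7,8,9}  (accept∈set)
'a' @ 3: {7,8,9}  (accept∈set)
'b' @ 4: {7,8,9}  (accept∈set)
'b' @ 5: {7,8,9}  (accept∈set)
after full input: {7,8,9}  (accept=7 in)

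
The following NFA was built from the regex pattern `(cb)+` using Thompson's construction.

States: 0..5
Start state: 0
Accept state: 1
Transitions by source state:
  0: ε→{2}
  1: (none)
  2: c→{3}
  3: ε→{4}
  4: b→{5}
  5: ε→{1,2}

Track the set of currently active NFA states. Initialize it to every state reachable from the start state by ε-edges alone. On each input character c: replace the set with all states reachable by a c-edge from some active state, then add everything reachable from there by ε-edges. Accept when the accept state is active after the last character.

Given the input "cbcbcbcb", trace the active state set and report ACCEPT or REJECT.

Answer: ACCEPT

Steps:
initial (ε-close {0}): {0,2}
'c' @ 1: {3,4}
'b' @ 2: {1,2,5}  ✓accept
'c' @ 3: {3,4}
'b' @ 4: {1,2,5}  ✓accept
'c' @ 5: {3,4}
'b' @ 6: {1,2,5}  ✓accept
'c' @ 7: {3,4}
'b' @ 8: {1,2,5}  ✓accept
end set {1,2,5} — state 1 in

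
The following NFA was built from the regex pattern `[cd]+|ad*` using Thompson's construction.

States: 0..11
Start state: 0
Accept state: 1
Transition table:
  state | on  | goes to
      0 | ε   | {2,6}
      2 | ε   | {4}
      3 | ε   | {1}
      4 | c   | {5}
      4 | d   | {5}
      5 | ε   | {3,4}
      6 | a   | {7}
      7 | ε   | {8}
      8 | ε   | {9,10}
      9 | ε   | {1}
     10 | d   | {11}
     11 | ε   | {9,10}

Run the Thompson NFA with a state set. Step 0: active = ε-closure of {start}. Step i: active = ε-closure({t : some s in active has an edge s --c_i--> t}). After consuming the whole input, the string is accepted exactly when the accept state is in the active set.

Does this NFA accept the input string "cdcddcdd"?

Answer: ACCEPT

Trace:
start: ε-closure({0}) = {0,2,4,6}
'c' @ 1: {1,3,4,5}  [accepting]
'd' @ 2: {1,3,4,5}  [accepting]
'c' @ 3: {1,3,4,5}  [accepting]
'd' @ 4: {1,3,4,5}  [accepting]
'd' @ 5: {1,3,4,5}  [accepting]
'c' @ 6: {1,3,4,5}  [accepting]
'd' @ 7: {1,3,4,5}  [accepting]
'd' @ 8: {1,3,4,5}  [accepting]
end set {1,3,4,5} — state 1 in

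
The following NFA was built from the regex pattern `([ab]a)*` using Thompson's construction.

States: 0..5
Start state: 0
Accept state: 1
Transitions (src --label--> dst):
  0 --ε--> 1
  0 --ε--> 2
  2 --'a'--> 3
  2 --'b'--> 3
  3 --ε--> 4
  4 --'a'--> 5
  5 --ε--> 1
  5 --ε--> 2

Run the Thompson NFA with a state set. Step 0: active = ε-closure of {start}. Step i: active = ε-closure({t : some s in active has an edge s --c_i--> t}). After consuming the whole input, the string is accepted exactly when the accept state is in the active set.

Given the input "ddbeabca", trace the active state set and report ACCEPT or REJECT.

initial (ε-close {0}): {0,1,2}
'd' @ 1: {}  — state set empty
rest 'dbeabca' ignored (set empty)
end set {} — state 1 not in

Answer: REJECT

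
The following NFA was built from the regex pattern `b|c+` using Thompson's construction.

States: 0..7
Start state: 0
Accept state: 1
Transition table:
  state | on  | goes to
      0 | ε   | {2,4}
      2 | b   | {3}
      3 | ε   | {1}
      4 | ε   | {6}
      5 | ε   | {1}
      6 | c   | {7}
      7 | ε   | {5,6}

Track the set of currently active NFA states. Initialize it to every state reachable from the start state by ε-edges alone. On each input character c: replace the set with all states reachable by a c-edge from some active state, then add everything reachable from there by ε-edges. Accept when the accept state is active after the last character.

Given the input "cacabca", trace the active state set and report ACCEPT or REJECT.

Answer: REJECT

Derivation:
start: ε-closure({0}) = {0,2,4,6}
'c' @ 1: {1,5,6,7}  (accept∈set)
'a' @ 2: {}  — state set empty
rest 'cabca' ignored (set empty)
after full input: {}  (accept=1 not in)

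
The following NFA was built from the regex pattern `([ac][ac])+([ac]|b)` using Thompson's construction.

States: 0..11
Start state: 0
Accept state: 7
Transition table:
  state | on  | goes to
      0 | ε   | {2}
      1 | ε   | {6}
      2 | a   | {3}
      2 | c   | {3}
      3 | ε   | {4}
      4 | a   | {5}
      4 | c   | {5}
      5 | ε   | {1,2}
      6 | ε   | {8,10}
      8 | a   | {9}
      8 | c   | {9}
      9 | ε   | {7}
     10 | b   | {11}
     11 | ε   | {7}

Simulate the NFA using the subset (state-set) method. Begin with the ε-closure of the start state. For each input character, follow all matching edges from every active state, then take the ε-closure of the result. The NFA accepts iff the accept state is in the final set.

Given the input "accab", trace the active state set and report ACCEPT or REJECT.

Answer: ACCEPT

Trace:
initial (ε-close {0}): {0,2}
'a' @ 1: {3,4}
'c' @ 2: {1,2,5,6,8,10}
'c' @ 3: {3,4,7,9}  ✓accept
'a' @ 4: {1,2,5,6,8,10}
'b' @ 5: {7,11}  ✓accept
after full input: {7,11}  (accept=7 in)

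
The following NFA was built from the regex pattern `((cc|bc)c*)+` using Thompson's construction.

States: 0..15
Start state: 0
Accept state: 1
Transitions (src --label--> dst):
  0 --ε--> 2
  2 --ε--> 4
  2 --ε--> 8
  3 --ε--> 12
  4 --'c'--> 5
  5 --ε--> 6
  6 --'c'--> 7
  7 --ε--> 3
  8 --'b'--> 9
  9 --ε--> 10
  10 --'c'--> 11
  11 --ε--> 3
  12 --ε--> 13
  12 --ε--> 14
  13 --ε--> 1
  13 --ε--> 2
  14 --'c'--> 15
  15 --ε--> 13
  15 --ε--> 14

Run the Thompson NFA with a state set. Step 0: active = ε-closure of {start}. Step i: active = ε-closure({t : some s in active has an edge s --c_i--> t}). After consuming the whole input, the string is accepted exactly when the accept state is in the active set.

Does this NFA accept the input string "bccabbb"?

Answer: REJECT

Steps:
initial (ε-close {0}): {0,2,4,8}
'b' @ 1: {9,10}
'c' @ 2: {1,2,3,4,8,11,12,13,14}  [accepting]
'c' @ 3: {1,2,4,5,6,8,13,14,15}  [accepting]
'a' @ 4: {}  — dead — no transitions
rest 'bbb' ignored (set empty)
after full input: {}  (accept=1 not in)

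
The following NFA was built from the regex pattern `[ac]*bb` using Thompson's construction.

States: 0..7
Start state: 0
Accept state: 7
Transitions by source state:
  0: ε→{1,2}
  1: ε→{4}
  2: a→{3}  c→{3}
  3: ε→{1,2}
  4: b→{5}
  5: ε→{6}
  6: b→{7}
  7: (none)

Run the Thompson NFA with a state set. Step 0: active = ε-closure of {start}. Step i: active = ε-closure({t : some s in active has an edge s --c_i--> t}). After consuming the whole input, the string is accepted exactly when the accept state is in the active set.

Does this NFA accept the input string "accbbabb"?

S₀ = ε-closure({0}) = {0,1,2,4}
'a' @ 1: {1,2,3,4}
'c' @ 2: {1,2,3,4}
'c' @ 3: {1,2,3,4}
'b' @ 4: {5,6}
'b' @ 5: {7}  [accepting]
'a' @ 6: {}  — dead — no transitions
rest 'bb' ignored (set empty)
after full input: {}  (accept=7 not in)

Answer: REJECT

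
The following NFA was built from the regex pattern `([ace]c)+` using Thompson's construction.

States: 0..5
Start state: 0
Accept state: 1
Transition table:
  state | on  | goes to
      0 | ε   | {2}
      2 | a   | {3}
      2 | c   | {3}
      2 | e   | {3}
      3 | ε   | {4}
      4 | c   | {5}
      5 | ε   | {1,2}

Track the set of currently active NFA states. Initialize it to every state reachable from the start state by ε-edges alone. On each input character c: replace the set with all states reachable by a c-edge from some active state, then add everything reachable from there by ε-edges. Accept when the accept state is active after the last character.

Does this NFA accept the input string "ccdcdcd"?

Answer: REJECT

Trace:
initial (ε-close {0}): {0,2}
'c' @ 1: {3,4}
'c' @ 2: {1,2,5}  ✓accept
'd' @ 3: {}  — no active states
rest 'cdcd' ignored (set empty)
after full input: {}  (accept=1 not in)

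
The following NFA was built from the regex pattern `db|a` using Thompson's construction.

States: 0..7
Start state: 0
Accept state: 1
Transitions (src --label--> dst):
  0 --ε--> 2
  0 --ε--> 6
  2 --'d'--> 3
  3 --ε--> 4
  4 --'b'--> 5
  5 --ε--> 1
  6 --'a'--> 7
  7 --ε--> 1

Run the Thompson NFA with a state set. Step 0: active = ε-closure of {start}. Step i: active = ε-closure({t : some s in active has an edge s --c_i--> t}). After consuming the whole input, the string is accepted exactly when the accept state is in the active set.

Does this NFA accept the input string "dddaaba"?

start: ε-closure({0}) = {0,2,6}
'd' @ 1: {3,4}
'd' @ 2: {}  — dead — no transitions
rest 'daaba' ignored (set empty)
after full input: {}  (accept=1 not in)

Answer: REJECT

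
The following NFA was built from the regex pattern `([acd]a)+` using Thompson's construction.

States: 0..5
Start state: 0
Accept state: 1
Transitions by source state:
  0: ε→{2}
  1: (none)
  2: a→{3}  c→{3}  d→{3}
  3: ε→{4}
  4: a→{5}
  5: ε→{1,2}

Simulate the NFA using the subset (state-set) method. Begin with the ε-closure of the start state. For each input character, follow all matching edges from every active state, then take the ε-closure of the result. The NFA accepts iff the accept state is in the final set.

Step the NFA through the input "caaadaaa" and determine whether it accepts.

start: ε-closure({0}) = {0,2}
'c' @ 1: {3,4}
'a' @ 2: {1,2,5}  ✓accept
'a' @ 3: {3,4}
'a' @ 4: {1,2,5}  ✓accept
'd' @ 5: {3,4}
'a' @ 6: {1,2,5}  ✓accept
'a' @ 7: {3,4}
'a' @ 8: {1,2,5}  ✓accept
final: {1,2,5}; accept 1 in set

Answer: ACCEPT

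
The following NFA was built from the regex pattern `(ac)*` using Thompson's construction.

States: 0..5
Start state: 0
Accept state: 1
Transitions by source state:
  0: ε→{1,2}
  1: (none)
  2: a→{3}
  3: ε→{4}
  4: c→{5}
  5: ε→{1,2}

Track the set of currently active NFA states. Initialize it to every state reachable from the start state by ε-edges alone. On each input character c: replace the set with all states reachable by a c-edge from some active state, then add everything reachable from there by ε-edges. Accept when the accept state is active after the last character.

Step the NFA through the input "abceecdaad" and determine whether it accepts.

Answer: REJECT

Derivation:
S₀ = ε-closure({0}) = {0,1,2}
'a' @ 1: {3,4}
'b' @ 2: {}  — no active states
rest 'ceecdaad' ignored (set empty)
end set {} — state 1 not in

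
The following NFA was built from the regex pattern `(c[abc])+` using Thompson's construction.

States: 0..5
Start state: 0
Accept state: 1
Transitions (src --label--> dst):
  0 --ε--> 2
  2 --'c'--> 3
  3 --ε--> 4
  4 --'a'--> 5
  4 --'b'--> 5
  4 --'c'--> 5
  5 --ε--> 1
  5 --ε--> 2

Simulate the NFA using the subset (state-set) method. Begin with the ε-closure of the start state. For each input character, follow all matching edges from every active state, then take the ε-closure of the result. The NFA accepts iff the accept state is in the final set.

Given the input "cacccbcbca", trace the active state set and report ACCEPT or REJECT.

Answer: ACCEPT

Steps:
initial (ε-close {0}): {0,2}
'c' @ 1: {3,4}
'a' @ 2: {1,2,5}  (accept∈set)
'c' @ 3: {3,4}
'c' @ 4: {1,2,5}  (accept∈set)
'c' @ 5: {3,4}
'b' @ 6: {1,2,5}  (accept∈set)
'c' @ 7: {3,4}
'b' @ 8: {1,2,5}  (accept∈set)
'c' @ 9: {3,4}
'a' @ 10: {1,2,5}  (accept∈set)
final: {1,2,5}; accept 1 in set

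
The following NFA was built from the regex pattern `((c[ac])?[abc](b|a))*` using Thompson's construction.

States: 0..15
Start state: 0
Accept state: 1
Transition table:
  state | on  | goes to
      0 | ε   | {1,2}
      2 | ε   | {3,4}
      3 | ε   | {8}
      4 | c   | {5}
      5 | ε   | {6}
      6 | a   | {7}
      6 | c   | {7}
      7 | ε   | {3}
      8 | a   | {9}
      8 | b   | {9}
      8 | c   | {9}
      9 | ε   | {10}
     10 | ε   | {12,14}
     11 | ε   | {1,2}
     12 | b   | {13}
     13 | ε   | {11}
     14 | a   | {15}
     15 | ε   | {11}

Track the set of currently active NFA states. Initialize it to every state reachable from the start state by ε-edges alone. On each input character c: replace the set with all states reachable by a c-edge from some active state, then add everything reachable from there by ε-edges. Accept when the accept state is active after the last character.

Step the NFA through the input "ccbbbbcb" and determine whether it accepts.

Answer: ACCEPT

Derivation:
initial (ε-close {0}): {0,1,2,3,4,8}
'c' @ 1: {5,6,9,10,12,14}
'c' @ 2: {3,7,8}
'b' @ 3: {9,10,12,14}
'b' @ 4: {1,2,3,4,8,11,13}  [accepting]
'b' @ 5: {9,10,12,14}
'b' @ 6: {1,2,3,4,8,11,13}  [accepting]
'c' @ 7: {5,6,9,10,12,14}
'b' @ 8: {1,2,3,4,8,11,13}  [accepting]
after full input: {1,2,3,4,8,11,13}  (accept=1 in)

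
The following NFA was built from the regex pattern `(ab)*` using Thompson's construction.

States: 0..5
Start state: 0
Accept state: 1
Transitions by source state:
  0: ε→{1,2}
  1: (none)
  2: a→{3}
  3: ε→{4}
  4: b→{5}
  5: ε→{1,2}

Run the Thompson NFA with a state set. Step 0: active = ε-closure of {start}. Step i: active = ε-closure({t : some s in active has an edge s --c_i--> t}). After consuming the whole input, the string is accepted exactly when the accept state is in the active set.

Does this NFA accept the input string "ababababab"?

Answer: ACCEPT

Trace:
S₀ = ε-closure({0}) = {0,1,2}
'a' @ 1: {3,4}
'b' @ 2: {1,2,5}  [accepting]
'a' @ 3: {3,4}
'b' @ 4: {1,2,5}  [accepting]
'a' @ 5: {3,4}
'b' @ 6: {1,2,5}  [accepting]
'a' @ 7: {3,4}
'b' @ 8: {1,2,5}  [accepting]
'a' @ 9: {3,4}
'b' @ 10: {1,2,5}  [accepting]
final: {1,2,5}; accept 1 in set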